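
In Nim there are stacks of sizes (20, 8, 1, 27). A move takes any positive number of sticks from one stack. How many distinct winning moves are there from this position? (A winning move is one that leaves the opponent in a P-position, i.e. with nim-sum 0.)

Bitwise XOR of the heap sizes:
  10100  (20)
  01000  (8)
  00001  (1)
  11011  (27)
  -----
  00110  (6)
The overall nim-sum is X = 6. A stack of size p has a winning move iff p XOR X < p (reduce it to p XOR X).
  20: 20 XOR 6 = 18 < 20 — winning move (to 18).
  8: 8 XOR 6 = 14 ≥ 8 — no move.
  1: 1 XOR 6 = 7 ≥ 1 — no move.
  27: 27 XOR 6 = 29 ≥ 27 — no move.
That gives 1 winning move.

1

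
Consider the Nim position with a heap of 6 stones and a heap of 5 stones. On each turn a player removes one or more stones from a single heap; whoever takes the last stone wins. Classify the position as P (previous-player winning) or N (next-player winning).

Compute the nim-sum pairwise:
6 ^ 5 = 3
The nim-sum is 3 ≠ 0, so this is an N-position: the player to move can win.

N-position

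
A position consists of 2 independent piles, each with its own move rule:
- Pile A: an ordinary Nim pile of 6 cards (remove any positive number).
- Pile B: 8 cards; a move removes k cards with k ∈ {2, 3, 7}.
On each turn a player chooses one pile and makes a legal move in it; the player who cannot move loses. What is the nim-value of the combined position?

Pile A is a plain Nim pile of size 6, so its Grundy value is 6.
Grundy values for pile B (subtraction set {2, 3, 7}):
g(0) = mex{} = 0
g(1) = mex{} = 0
g(2) = mex{0} = 1
g(3) = mex{0} = 1
g(4) = mex{0,1} = 2
g(5) = mex{1} = 0
g(6) = mex{1,2} = 0
g(7) = mex{0,2} = 1
g(8) = mex{0} = 1
So g(8) = 1.
By the Sprague-Grundy theorem, the Grundy value of a sum of independent games is the XOR of the component values.
Combined value = 6 ⊕ 1 = 7.

7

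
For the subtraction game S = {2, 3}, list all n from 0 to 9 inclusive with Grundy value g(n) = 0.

0, 1, 5, 6

Grundy values for subtraction set {2, 3}:
k:     0  1  2  3  4  5  6  7  8  9
g(k):  0  0  1  1  2  0  0  1  1  2
The P-positions (g = 0) in 0..9 are 0, 1, 5, 6.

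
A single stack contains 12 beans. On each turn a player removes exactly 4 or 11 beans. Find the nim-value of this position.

Build the Grundy sequence with g(k) = mex{g(k−s) : s ∈ {4, 11}, s ≤ k}:
g(0) = mex{} = 0
g(1) = mex{} = 0
g(2) = mex{} = 0
g(3) = mex{} = 0
g(4) = mex{0} = 1
g(5) = mex{0} = 1
g(6) = mex{0} = 1
g(7) = mex{0} = 1
g(8) = mex{1} = 0
g(9) = mex{1} = 0
g(10) = mex{1} = 0
g(11) = mex{0,1} = 2
g(12) = mex{0} = 1
So g(12) = 1.

1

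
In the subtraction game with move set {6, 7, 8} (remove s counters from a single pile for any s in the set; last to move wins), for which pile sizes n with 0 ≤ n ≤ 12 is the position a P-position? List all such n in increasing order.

Build the Grundy sequence with g(k) = mex{g(k−s) : s ∈ {6, 7, 8}, s ≤ k}:
g(0) = mex{} = 0
g(1) = mex{} = 0
g(2) = mex{} = 0
g(3) = mex{} = 0
g(4) = mex{} = 0
g(5) = mex{} = 0
g(6) = mex{0} = 1
g(7) = mex{0} = 1
g(8) = mex{0} = 1
g(9) = mex{0} = 1
g(10) = mex{0} = 1
g(11) = mex{0} = 1
g(12) = mex{0,1} = 2
The P-positions (g = 0) in 0..12 are 0, 1, 2, 3, 4, 5.

0, 1, 2, 3, 4, 5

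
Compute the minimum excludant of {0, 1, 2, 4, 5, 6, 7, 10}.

The values 0, 1, 2 are all present; 3 is the first non-negative integer missing from the set.

3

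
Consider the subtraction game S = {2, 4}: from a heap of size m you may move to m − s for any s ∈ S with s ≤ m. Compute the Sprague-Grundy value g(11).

Build the Grundy sequence with g(k) = mex{g(k−s) : s ∈ {2, 4}, s ≤ k}:
k:     0  1  2  3  4  5  6  7  8  9 10 11
g(k):  0  0  1  1  2  2  0  0  1  1  2  2
So g(11) = 2.

2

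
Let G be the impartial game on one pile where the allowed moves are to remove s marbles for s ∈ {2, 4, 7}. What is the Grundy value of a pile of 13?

Build the Grundy sequence with g(k) = mex{g(k−s) : s ∈ {2, 4, 7}, s ≤ k}:
k:     0  1  2  3  4  5  6  7  8  9 10 11 12 13
g(k):  0  0  1  1  2  2  0  3  1  0  2  1  0  2
So g(13) = 2.

2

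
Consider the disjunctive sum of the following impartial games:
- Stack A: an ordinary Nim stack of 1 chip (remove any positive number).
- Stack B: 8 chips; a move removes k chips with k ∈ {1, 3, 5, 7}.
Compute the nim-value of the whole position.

Stack A is a plain Nim stack of size 1, so its Grundy value is 1.
Grundy values for stack B (subtraction set {1, 3, 5, 7}):
k:     0  1  2  3  4  5  6  7  8
g(k):  0  1  0  1  0  1  0  1  0
So g(8) = 0.
The value of a disjunctive sum is the nim-sum of the parts.
Combined value = 1 XOR 0 = 1.

1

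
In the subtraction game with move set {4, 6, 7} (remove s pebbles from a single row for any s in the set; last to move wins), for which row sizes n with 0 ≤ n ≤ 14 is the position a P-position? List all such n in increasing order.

0, 1, 2, 3, 11, 12, 13, 14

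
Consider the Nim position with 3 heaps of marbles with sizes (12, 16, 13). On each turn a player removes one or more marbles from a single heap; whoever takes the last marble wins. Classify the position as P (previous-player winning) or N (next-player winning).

Write each in binary and XOR column by column:
  01100  (12)
  10000  (16)
  01101  (13)
  -----
  10001  (17)
The nim-sum is 17 ≠ 0, so this is an N-position: the player to move can win.

N-position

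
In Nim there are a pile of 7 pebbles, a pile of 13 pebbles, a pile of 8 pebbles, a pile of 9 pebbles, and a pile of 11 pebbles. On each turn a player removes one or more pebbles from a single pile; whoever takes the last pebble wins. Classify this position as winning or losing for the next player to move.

Losing position

Nim-sum: 7 XOR 13 XOR 8 XOR 9 XOR 11 = 0.
The nim-sum is 0, so this is a P-position: the player to move is in a losing position under optimal play.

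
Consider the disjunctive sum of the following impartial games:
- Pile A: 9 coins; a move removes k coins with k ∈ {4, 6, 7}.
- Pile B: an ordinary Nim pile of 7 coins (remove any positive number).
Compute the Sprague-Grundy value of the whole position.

For pile A, compute g(0), g(1), … with moves {4, 6, 7}:
k:     0  1  2  3  4  5  6  7  8  9
g(k):  0  0  0  0  1  1  1  1  2  2
So g(9) = 2.
Pile B is a plain Nim pile of size 7, so its Grundy value is 7.
By the Sprague-Grundy theorem, the Grundy value of a sum of independent games is the XOR of the component values.
Combined value = 2 XOR 7 = 5.

5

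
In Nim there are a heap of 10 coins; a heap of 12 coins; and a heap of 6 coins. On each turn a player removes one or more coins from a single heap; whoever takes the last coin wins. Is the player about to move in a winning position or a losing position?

Losing position

Compute the nim-sum pairwise:
10 ^ 12 = 6
6 ^ 6 = 0
The nim-sum is 0, so this is a P-position: the player to move is in a losing position under optimal play.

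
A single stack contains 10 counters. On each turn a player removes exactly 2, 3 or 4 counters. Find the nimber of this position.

Grundy values for subtraction set {2, 3, 4}:
k:     0  1  2  3  4  5  6  7  8  9 10
g(k):  0  0  1  1  2  2  0  0  1  1  2
So g(10) = 2.

2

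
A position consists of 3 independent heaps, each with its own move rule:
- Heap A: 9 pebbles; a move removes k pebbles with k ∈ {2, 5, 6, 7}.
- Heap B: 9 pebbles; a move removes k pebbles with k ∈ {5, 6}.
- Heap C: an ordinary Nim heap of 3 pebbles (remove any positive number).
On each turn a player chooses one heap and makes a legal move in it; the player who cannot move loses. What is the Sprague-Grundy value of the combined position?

0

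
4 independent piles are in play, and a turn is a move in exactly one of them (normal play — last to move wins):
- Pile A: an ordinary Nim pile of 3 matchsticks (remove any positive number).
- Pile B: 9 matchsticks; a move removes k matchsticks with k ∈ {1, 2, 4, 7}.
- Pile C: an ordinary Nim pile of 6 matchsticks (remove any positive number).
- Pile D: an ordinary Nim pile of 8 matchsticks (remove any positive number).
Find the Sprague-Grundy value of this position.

Pile A is a plain Nim pile of size 3, so its Grundy value is 3.
For pile B, compute g(0), g(1), … with moves {1, 2, 4, 7}:
k:     0  1  2  3  4  5  6  7  8  9
g(k):  0  1  2  0  1  2  0  1  2  0
So g(9) = 0.
Pile C is a plain Nim pile of size 6, so its Grundy value is 6.
Pile D is a plain Nim pile of size 8, so its Grundy value is 8.
The value of a disjunctive sum is the nim-sum of the parts.
Combined value = 3 ⊕ 0 ⊕ 6 ⊕ 8 = 13.

13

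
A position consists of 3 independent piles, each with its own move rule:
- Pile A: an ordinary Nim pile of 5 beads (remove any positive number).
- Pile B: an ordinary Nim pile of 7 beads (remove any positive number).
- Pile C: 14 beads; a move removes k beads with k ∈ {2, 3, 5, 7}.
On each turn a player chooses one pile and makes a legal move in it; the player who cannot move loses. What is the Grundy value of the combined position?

Pile A is a plain Nim pile of size 5, so its Grundy value is 5.
Pile B is a plain Nim pile of size 7, so its Grundy value is 7.
Grundy values for pile C (subtraction set {2, 3, 5, 7}):
k:     0  1  2  3  4  5  6  7  8  9 10 11 12 13 14
g(k):  0  0  1  1  2  2  3  3  4  0  0  1  1  2  2
So g(14) = 2.
By the Sprague-Grundy theorem, the Grundy value of a sum of independent games is the XOR of the component values.
Combined value = 5 ⊕ 7 ⊕ 2 = 0.

0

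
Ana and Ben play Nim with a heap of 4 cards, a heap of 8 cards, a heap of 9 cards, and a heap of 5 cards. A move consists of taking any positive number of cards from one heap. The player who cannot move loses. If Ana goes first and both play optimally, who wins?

Ben wins

Compute the nim-sum pairwise:
4 ^ 8 = 12
12 ^ 9 = 5
5 ^ 5 = 0
The nim-sum is 0, so this is a P-position: the player to move is in a losing position under optimal play; Ana is about to move from it and so loses — Ben wins.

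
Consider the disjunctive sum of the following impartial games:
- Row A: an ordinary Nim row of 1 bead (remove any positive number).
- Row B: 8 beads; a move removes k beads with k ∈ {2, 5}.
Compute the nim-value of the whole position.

1

Row A is a plain Nim row of size 1, so its Grundy value is 1.
Grundy values for row B (subtraction set {2, 5}):
k:     0  1  2  3  4  5  6  7  8
g(k):  0  0  1  1  0  2  1  0  0
So g(8) = 0.
The value of a disjunctive sum is the nim-sum of the parts.
Combined value = 1 XOR 0 = 1.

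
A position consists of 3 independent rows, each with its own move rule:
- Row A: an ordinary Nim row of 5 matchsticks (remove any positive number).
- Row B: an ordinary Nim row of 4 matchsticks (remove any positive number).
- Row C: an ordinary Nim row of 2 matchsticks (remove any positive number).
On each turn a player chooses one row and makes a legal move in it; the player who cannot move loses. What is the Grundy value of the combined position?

3

Row A is a plain Nim row of size 5, so its Grundy value is 5.
Row B is a plain Nim row of size 4, so its Grundy value is 4.
Row C is a plain Nim row of size 2, so its Grundy value is 2.
By the Sprague-Grundy theorem, the Grundy value of a sum of independent games is the XOR of the component values.
Combined value = 5 XOR 4 XOR 2 = 3.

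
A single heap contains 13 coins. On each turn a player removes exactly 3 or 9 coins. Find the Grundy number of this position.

0

Compute g(0), g(1), … for moves {3, 9}:
k:     0  1  2  3  4  5  6  7  8  9 10 11 12 13
g(k):  0  0  0  1  1  1  0  0  0  1  1  1  0  0
So g(13) = 0.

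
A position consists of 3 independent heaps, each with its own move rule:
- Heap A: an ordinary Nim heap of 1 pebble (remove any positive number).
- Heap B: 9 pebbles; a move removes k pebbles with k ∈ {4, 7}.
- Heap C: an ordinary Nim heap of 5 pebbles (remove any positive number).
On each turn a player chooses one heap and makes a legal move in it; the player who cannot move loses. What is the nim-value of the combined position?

6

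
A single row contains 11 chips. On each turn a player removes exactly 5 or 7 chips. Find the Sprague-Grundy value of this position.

Grundy values for subtraction set {5, 7}:
k:     0  1  2  3  4  5  6  7  8  9 10 11
g(k):  0  0  0  0  0  1  1  1  1  1  2  2
So g(11) = 2.

2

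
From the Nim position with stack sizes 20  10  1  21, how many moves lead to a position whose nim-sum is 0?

1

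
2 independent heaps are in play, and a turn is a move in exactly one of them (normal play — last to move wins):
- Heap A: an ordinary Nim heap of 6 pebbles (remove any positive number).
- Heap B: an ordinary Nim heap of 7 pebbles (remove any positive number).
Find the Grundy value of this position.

1

Heap A is a plain Nim heap of size 6, so its Grundy value is 6.
Heap B is a plain Nim heap of size 7, so its Grundy value is 7.
By the Sprague-Grundy theorem, the Grundy value of a sum of independent games is the XOR of the component values.
Combined value = 6 XOR 7 = 1.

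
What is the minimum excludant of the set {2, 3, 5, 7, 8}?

0

0 is not in the set, so the mex is 0.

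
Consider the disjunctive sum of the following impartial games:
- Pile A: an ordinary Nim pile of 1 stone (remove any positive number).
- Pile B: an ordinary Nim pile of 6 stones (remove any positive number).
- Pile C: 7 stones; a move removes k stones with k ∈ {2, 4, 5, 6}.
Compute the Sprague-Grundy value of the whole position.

4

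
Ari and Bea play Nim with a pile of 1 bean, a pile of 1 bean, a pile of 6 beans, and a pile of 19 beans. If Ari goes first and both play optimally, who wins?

Ari wins

Nim-sum: 1 ⊕ 1 ⊕ 6 ⊕ 19 = 21.
The nim-sum is 21 ≠ 0, so this is an N-position: the player to move can win; Ari has a winning move.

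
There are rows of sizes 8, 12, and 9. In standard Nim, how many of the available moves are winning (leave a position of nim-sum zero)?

Compute the nim-sum pairwise:
8 XOR 12 = 4
4 XOR 9 = 13
The overall nim-sum is X = 13. A row of size p has a winning move iff p XOR X < p (reduce it to p XOR X).
  8: 8 XOR 13 = 5 < 8 — winning move (to 5).
  12: 12 XOR 13 = 1 < 12 — winning move (to 1).
  9: 9 XOR 13 = 4 < 9 — winning move (to 4).
That gives 3 winning moves.

3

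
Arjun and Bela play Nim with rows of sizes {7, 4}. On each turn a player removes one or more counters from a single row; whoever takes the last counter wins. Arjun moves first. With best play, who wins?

Compute the nim-sum pairwise:
7 XOR 4 = 3
The nim-sum is 3 ≠ 0, so this is an N-position: the player to move can win; Arjun has a winning move.

Arjun wins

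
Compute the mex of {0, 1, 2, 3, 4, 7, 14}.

The values 0, 1, 2, 3, 4 are all present; 5 is the first non-negative integer missing from the set.

5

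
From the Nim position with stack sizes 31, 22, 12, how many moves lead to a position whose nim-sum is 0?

3

Nim-sum: 31 ⊕ 22 ⊕ 12 = 5.
The overall nim-sum is X = 5. A stack of size p has a winning move iff p XOR X < p (reduce it to p XOR X).
  31: 31 XOR 5 = 26 < 31 — winning move (to 26).
  22: 22 XOR 5 = 19 < 22 — winning move (to 19).
  12: 12 XOR 5 = 9 < 12 — winning move (to 9).
That gives 3 winning moves.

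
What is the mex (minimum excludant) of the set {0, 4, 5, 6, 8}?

1

0 is in the set but 1 is not, so the mex is 1.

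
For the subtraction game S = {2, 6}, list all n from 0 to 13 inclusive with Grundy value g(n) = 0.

Compute g(0), g(1), … for moves {2, 6}:
g(0) = mex{} = 0
g(1) = mex{} = 0
g(2) = mex{0} = 1
g(3) = mex{0} = 1
g(4) = mex{1} = 0
g(5) = mex{1} = 0
g(6) = mex{0} = 1
g(7) = mex{0} = 1
g(8) = mex{1} = 0
g(9) = mex{1} = 0
g(10) = mex{0} = 1
g(11) = mex{0} = 1
g(12) = mex{1} = 0
g(13) = mex{1} = 0
The P-positions (g = 0) in 0..13 are 0, 1, 4, 5, 8, 9, 12, 13.

0, 1, 4, 5, 8, 9, 12, 13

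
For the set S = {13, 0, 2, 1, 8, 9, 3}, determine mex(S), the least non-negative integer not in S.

The values 0, 1, 2, 3 are all present; 4 is the first non-negative integer missing from the set.

4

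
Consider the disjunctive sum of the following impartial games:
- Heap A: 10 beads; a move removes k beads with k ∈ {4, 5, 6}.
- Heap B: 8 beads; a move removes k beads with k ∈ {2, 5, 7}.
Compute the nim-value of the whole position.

2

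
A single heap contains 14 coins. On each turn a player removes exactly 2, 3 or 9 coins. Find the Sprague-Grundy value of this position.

1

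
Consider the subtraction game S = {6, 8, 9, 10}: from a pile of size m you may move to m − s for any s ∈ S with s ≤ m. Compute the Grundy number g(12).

Build the Grundy sequence with g(k) = mex{g(k−s) : s ∈ {6, 8, 9, 10}, s ≤ k}:
g(0) = mex{} = 0
g(1) = mex{} = 0
g(2) = mex{} = 0
g(3) = mex{} = 0
g(4) = mex{} = 0
g(5) = mex{} = 0
g(6) = mex{0} = 1
g(7) = mex{0} = 1
g(8) = mex{0} = 1
g(9) = mex{0} = 1
g(10) = mex{0} = 1
g(11) = mex{0} = 1
g(12) = mex{0,1} = 2
So g(12) = 2.

2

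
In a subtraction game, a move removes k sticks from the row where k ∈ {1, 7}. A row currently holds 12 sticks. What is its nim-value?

0

Compute g(0), g(1), … for moves {1, 7}:
k:     0  1  2  3  4  5  6  7  8  9 10 11 12
g(k):  0  1  0  1  0  1  0  1  0  1  0  1  0
So g(12) = 0.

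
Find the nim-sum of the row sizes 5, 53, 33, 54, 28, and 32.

Compute the nim-sum pairwise:
5 XOR 53 = 48
48 XOR 33 = 17
17 XOR 54 = 39
39 XOR 28 = 59
59 XOR 32 = 27

27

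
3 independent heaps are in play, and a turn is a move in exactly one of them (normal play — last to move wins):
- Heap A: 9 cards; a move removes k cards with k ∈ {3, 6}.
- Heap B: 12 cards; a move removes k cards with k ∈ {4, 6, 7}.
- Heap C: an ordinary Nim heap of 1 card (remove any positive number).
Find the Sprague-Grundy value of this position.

1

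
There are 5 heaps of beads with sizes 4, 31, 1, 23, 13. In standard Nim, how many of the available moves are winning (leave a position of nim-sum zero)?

0

Write each in binary and XOR column by column:
  00100  (4)
  11111  (31)
  00001  (1)
  10111  (23)
  01101  (13)
  -----
  00000  (0)
The nim-sum is already 0, so every move leaves a nonzero nim-sum — there are no winning moves.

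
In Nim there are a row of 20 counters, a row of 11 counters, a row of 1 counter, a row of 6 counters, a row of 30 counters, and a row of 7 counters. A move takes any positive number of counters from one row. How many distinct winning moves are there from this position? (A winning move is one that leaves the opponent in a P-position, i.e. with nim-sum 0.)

Bitwise XOR of the heap sizes:
  10100  (20)
  01011  (11)
  00001  (1)
  00110  (6)
  11110  (30)
  00111  (7)
  -----
  00001  (1)
The overall nim-sum is X = 1. A row of size p has a winning move iff p XOR X < p (reduce it to p XOR X).
  20: 20 XOR 1 = 21 ≥ 20 — no move.
  11: 11 XOR 1 = 10 < 11 — winning move (to 10).
  1: 1 XOR 1 = 0 < 1 — winning move (to 0).
  6: 6 XOR 1 = 7 ≥ 6 — no move.
  30: 30 XOR 1 = 31 ≥ 30 — no move.
  7: 7 XOR 1 = 6 < 7 — winning move (to 6).
That gives 3 winning moves.

3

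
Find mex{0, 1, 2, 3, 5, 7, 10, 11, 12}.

4

The values 0, 1, 2, 3 are all present; 4 is the first non-negative integer missing from the set.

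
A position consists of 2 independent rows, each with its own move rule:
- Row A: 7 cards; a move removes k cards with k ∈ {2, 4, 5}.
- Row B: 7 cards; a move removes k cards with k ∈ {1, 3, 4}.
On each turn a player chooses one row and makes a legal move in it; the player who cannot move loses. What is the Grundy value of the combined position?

0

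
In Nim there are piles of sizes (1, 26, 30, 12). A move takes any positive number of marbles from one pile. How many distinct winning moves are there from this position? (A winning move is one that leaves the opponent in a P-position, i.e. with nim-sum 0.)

Nim-sum: 1 ^ 26 ^ 30 ^ 12 = 9.
The overall nim-sum is X = 9. A pile of size p has a winning move iff p XOR X < p (reduce it to p XOR X).
  1: 1 XOR 9 = 8 ≥ 1 — no move.
  26: 26 XOR 9 = 19 < 26 — winning move (to 19).
  30: 30 XOR 9 = 23 < 30 — winning move (to 23).
  12: 12 XOR 9 = 5 < 12 — winning move (to 5).
That gives 3 winning moves.

3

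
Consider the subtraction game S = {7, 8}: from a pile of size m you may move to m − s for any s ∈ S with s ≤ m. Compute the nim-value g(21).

Build the Grundy sequence with g(k) = mex{g(k−s) : s ∈ {7, 8}, s ≤ k}:
k:     0  1  2  3  4  5  6  7  8  9 10 11 12 13 14 15 16 17 18 19 20 21
g(k):  0  0  0  0  0  0  0  1  1  1  1  1  1  1  2  0  0  0  0  0  0  0
So g(21) = 0.

0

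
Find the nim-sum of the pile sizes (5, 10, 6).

Nim-sum: 5 ^ 10 ^ 6 = 9.

9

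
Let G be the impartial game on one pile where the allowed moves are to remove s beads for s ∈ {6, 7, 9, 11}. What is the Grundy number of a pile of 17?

0

Build the Grundy sequence with g(k) = mex{g(k−s) : s ∈ {6, 7, 9, 11}, s ≤ k}:
k:     0  1  2  3  4  5  6  7  8  9 10 11 12 13 14 15 16 17
g(k):  0  0  0  0  0  0  1  1  1  1  1  1  2  2  2  2  2  0
So g(17) = 0.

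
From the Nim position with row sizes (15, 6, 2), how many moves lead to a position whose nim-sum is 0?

1

Write each in binary and XOR column by column:
  1111  (15)
  0110  (6)
  0010  (2)
  ----
  1011  (11)
The overall nim-sum is X = 11. A row of size p has a winning move iff p XOR X < p (reduce it to p XOR X).
  15: 15 XOR 11 = 4 < 15 — winning move (to 4).
  6: 6 XOR 11 = 13 ≥ 6 — no move.
  2: 2 XOR 11 = 9 ≥ 2 — no move.
That gives 1 winning move.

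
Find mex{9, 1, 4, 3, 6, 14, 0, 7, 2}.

5

The values 0, 1, 2, 3, 4 are all present; 5 is the first non-negative integer missing from the set.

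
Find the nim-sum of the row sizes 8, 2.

10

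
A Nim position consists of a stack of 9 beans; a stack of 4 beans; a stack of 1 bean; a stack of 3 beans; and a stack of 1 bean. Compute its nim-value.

14

Bitwise XOR of the heap sizes:
  1001  (9)
  0100  (4)
  0001  (1)
  0011  (3)
  0001  (1)
  ----
  1110  (14)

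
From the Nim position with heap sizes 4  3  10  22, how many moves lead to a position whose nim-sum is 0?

1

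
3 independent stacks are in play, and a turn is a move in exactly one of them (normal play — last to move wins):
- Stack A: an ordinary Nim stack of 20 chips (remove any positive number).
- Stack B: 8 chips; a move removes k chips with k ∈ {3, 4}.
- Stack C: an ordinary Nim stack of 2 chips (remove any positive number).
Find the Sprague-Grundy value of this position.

Stack A is a plain Nim stack of size 20, so its Grundy value is 20.
Build the Grundy sequence for stack B with g(k) = mex{g(k−s) : s ∈ {3, 4}, s ≤ k}:
g(0) = mex{} = 0
g(1) = mex{} = 0
g(2) = mex{} = 0
g(3) = mex{0} = 1
g(4) = mex{0} = 1
g(5) = mex{0} = 1
g(6) = mex{0,1} = 2
g(7) = mex{1} = 0
g(8) = mex{1} = 0
So g(8) = 0.
Stack C is a plain Nim stack of size 2, so its Grundy value is 2.
The value of a disjunctive sum is the nim-sum of the parts.
Combined value = 20 ⊕ 0 ⊕ 2 = 22.

22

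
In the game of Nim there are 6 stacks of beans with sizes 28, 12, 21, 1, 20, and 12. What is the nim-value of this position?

Nim-sum: 28 ^ 12 ^ 21 ^ 1 ^ 20 ^ 12 = 28.

28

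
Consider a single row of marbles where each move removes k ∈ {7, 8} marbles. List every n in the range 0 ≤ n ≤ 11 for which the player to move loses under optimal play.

Compute g(0), g(1), … for moves {7, 8}:
k:     0  1  2  3  4  5  6  7  8  9 10 11
g(k):  0  0  0  0  0  0  0  1  1  1  1  1
The P-positions (g = 0) in 0..11 are 0, 1, 2, 3, 4, 5, 6.

0, 1, 2, 3, 4, 5, 6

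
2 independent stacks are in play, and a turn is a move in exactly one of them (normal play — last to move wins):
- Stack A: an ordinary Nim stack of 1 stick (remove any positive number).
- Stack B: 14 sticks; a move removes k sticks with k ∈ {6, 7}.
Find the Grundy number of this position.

Stack A is a plain Nim stack of size 1, so its Grundy value is 1.
Grundy values for stack B (subtraction set {6, 7}):
g(0) = mex{} = 0
g(1) = mex{} = 0
g(2) = mex{} = 0
g(3) = mex{} = 0
g(4) = mex{} = 0
g(5) = mex{} = 0
g(6) = mex{0} = 1
g(7) = mex{0} = 1
g(8) = mex{0} = 1
g(9) = mex{0} = 1
g(10) = mex{0} = 1
g(11) = mex{0} = 1
g(12) = mex{0,1} = 2
g(13) = mex{1} = 0
g(14) = mex{1} = 0
So g(14) = 0.
The value of a disjunctive sum is the nim-sum of the parts.
Combined value = 1 ⊕ 0 = 1.

1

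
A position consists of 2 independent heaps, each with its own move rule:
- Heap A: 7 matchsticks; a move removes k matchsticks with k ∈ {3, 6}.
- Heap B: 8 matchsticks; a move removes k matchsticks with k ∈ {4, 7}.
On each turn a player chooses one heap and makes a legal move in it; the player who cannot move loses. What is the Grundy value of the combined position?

For heap A, compute g(0), g(1), … with moves {3, 6}:
k:     0  1  2  3  4  5  6  7
g(k):  0  0  0  1  1  1  2  2
So g(7) = 2.
For heap B, compute g(0), g(1), … with moves {4, 7}:
g(0) = mex{} = 0
g(1) = mex{} = 0
g(2) = mex{} = 0
g(3) = mex{} = 0
g(4) = mex{0} = 1
g(5) = mex{0} = 1
g(6) = mex{0} = 1
g(7) = mex{0} = 1
g(8) = mex{0,1} = 2
So g(8) = 2.
The value of a disjunctive sum is the nim-sum of the parts.
Combined value = 2 ⊕ 2 = 0.

0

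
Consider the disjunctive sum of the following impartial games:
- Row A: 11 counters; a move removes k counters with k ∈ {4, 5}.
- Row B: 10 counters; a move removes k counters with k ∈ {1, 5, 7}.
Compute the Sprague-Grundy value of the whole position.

0

For row A, compute g(0), g(1), … with moves {4, 5}:
k:     0  1  2  3  4  5  6  7  8  9 10 11
g(k):  0  0  0  0  1  1  1  1  2  0  0  0
So g(11) = 0.
Build the Grundy sequence for row B with g(k) = mex{g(k−s) : s ∈ {1, 5, 7}, s ≤ k}:
g(0) = mex{} = 0
g(1) = mex{0} = 1
g(2) = mex{1} = 0
g(3) = mex{0} = 1
g(4) = mex{1} = 0
g(5) = mex{0} = 1
g(6) = mex{1} = 0
g(7) = mex{0} = 1
g(8) = mex{1} = 0
g(9) = mex{0} = 1
g(10) = mex{1} = 0
So g(10) = 0.
The value of a disjunctive sum is the nim-sum of the parts.
Combined value = 0 XOR 0 = 0.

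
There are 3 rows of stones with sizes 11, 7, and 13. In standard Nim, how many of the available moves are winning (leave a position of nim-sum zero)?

3

In binary:
  1011  (11)
  0111  (7)
  1101  (13)
  ----
  0001  (1)
The overall nim-sum is X = 1. A row of size p has a winning move iff p XOR X < p (reduce it to p XOR X).
  11: 11 XOR 1 = 10 < 11 — winning move (to 10).
  7: 7 XOR 1 = 6 < 7 — winning move (to 6).
  13: 13 XOR 1 = 12 < 13 — winning move (to 12).
That gives 3 winning moves.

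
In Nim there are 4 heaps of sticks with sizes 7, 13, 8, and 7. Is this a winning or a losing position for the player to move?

Nim-sum: 7 ^ 13 ^ 8 ^ 7 = 5.
The nim-sum is 5 ≠ 0, so this is an N-position: the player to move can win.

Winning position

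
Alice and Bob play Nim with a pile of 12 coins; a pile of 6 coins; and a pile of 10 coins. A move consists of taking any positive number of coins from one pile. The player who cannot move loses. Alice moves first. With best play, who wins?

Bob wins

Compute the nim-sum pairwise:
12 ⊕ 6 = 10
10 ⊕ 10 = 0
The nim-sum is 0, so this is a P-position: the player to move is in a losing position under optimal play; Alice is about to move from it and so loses — Bob wins.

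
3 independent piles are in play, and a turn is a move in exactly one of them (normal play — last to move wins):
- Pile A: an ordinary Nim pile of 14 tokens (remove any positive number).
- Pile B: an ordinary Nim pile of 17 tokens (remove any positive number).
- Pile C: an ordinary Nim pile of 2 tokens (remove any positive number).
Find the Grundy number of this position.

Pile A is a plain Nim pile of size 14, so its Grundy value is 14.
Pile B is a plain Nim pile of size 17, so its Grundy value is 17.
Pile C is a plain Nim pile of size 2, so its Grundy value is 2.
The value of a disjunctive sum is the nim-sum of the parts.
Combined value = 14 ⊕ 17 ⊕ 2 = 29.

29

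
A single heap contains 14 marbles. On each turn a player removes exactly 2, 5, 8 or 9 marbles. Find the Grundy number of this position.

0

Grundy values for subtraction set {2, 5, 8, 9}:
k:     0  1  2  3  4  5  6  7  8  9 10 11 12 13 14
g(k):  0  0  1  1  0  2  1  0  2  1  3  0  2  1  0
So g(14) = 0.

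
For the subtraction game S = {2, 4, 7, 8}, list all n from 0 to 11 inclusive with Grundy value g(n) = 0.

Compute g(0), g(1), … for moves {2, 4, 7, 8}:
k:     0  1  2  3  4  5  6  7  8  9 10 11
g(k):  0  0  1  1  2  2  0  3  1  4  2  0
The P-positions (g = 0) in 0..11 are 0, 1, 6, 11.

0, 1, 6, 11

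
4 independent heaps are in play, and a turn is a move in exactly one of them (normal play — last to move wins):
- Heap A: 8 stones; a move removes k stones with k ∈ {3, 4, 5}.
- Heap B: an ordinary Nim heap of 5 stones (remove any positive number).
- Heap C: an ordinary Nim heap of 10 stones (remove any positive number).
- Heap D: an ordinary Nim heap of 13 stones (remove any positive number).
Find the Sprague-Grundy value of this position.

2

Build the Grundy sequence for heap A with g(k) = mex{g(k−s) : s ∈ {3, 4, 5}, s ≤ k}:
g(0) = mex{} = 0
g(1) = mex{} = 0
g(2) = mex{} = 0
g(3) = mex{0} = 1
g(4) = mex{0} = 1
g(5) = mex{0} = 1
g(6) = mex{0,1} = 2
g(7) = mex{0,1} = 2
g(8) = mex{1} = 0
So g(8) = 0.
Heap B is a plain Nim heap of size 5, so its Grundy value is 5.
Heap C is a plain Nim heap of size 10, so its Grundy value is 10.
Heap D is a plain Nim heap of size 13, so its Grundy value is 13.
The value of a disjunctive sum is the nim-sum of the parts.
Combined value = 0 ⊕ 5 ⊕ 10 ⊕ 13 = 2.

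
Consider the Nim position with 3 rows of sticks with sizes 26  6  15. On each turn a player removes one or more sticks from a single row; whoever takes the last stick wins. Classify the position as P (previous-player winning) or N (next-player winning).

N-position

Compute the nim-sum pairwise:
26 XOR 6 = 28
28 XOR 15 = 19
The nim-sum is 19 ≠ 0, so this is an N-position: the player to move can win.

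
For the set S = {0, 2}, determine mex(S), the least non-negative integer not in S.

1

0 is in the set but 1 is not, so the mex is 1.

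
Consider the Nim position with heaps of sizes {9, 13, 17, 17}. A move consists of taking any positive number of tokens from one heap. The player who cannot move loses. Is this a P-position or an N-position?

N-position

Write each in binary and XOR column by column:
  01001  (9)
  01101  (13)
  10001  (17)
  10001  (17)
  -----
  00100  (4)
The nim-sum is 4 ≠ 0, so this is an N-position: the player to move can win.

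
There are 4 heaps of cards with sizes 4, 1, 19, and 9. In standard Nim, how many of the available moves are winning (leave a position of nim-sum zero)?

Nim-sum: 4 XOR 1 XOR 19 XOR 9 = 31.
The overall nim-sum is X = 31. A heap of size p has a winning move iff p XOR X < p (reduce it to p XOR X).
  4: 4 XOR 31 = 27 ≥ 4 — no move.
  1: 1 XOR 31 = 30 ≥ 1 — no move.
  19: 19 XOR 31 = 12 < 19 — winning move (to 12).
  9: 9 XOR 31 = 22 ≥ 9 — no move.
That gives 1 winning move.

1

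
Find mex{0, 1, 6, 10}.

2

The values 0, 1 are all present; 2 is the first non-negative integer missing from the set.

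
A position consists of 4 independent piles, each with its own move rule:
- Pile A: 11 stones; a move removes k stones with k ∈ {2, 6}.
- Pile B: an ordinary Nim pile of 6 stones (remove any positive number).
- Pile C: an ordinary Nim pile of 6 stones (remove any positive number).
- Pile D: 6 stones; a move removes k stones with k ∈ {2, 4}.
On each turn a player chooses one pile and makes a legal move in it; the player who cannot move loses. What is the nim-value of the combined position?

1

Grundy values for pile A (subtraction set {2, 6}):
k:     0  1  2  3  4  5  6  7  8  9 10 11
g(k):  0  0  1  1  0  0  1  1  0  0  1  1
So g(11) = 1.
Pile B is a plain Nim pile of size 6, so its Grundy value is 6.
Pile C is a plain Nim pile of size 6, so its Grundy value is 6.
For pile D, compute g(0), g(1), … with moves {2, 4}:
k:     0  1  2  3  4  5  6
g(k):  0  0  1  1  2  2  0
So g(6) = 0.
By the Sprague-Grundy theorem, the Grundy value of a sum of independent games is the XOR of the component values.
Combined value = 1 ⊕ 6 ⊕ 6 ⊕ 0 = 1.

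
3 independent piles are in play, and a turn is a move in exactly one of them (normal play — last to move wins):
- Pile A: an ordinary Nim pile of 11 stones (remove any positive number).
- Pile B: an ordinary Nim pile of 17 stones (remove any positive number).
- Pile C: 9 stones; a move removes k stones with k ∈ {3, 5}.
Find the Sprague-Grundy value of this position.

Pile A is a plain Nim pile of size 11, so its Grundy value is 11.
Pile B is a plain Nim pile of size 17, so its Grundy value is 17.
Build the Grundy sequence for pile C with g(k) = mex{g(k−s) : s ∈ {3, 5}, s ≤ k}:
g(0) = mex{} = 0
g(1) = mex{} = 0
g(2) = mex{} = 0
g(3) = mex{0} = 1
g(4) = mex{0} = 1
g(5) = mex{0} = 1
g(6) = mex{0,1} = 2
g(7) = mex{0,1} = 2
g(8) = mex{1} = 0
g(9) = mex{1,2} = 0
So g(9) = 0.
By the Sprague-Grundy theorem, the Grundy value of a sum of independent games is the XOR of the component values.
Combined value = 11 XOR 17 XOR 0 = 26.

26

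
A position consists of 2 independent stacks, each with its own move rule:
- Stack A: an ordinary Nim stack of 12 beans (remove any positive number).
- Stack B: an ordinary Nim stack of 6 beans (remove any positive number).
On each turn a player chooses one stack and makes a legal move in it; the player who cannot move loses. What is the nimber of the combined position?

10

Stack A is a plain Nim stack of size 12, so its Grundy value is 12.
Stack B is a plain Nim stack of size 6, so its Grundy value is 6.
By the Sprague-Grundy theorem, the Grundy value of a sum of independent games is the XOR of the component values.
Combined value = 12 ⊕ 6 = 10.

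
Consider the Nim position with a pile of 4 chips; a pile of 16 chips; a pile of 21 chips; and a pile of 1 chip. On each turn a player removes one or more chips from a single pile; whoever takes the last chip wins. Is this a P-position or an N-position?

Compute the nim-sum pairwise:
4 ⊕ 16 = 20
20 ⊕ 21 = 1
1 ⊕ 1 = 0
The nim-sum is 0, so this is a P-position: the player to move is in a losing position under optimal play.

P-position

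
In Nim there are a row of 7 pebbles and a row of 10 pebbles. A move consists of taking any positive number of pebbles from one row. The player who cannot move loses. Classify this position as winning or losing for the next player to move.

Write each in binary and XOR column by column:
  0111  (7)
  1010  (10)
  ----
  1101  (13)
The nim-sum is 13 ≠ 0, so this is an N-position: the player to move can win.

Winning position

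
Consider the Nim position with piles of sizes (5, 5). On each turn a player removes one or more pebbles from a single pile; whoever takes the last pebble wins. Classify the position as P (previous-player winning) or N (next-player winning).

Nim-sum: 5 ^ 5 = 0.
The nim-sum is 0, so this is a P-position: the player to move is in a losing position under optimal play.

P-position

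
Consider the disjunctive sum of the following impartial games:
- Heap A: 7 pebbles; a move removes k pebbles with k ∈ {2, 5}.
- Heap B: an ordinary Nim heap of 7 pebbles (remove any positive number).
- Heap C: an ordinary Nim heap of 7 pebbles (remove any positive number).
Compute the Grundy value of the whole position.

For heap A, compute g(0), g(1), … with moves {2, 5}:
g(0) = mex{} = 0
g(1) = mex{} = 0
g(2) = mex{0} = 1
g(3) = mex{0} = 1
g(4) = mex{1} = 0
g(5) = mex{0,1} = 2
g(6) = mex{0} = 1
g(7) = mex{1,2} = 0
So g(7) = 0.
Heap B is a plain Nim heap of size 7, so its Grundy value is 7.
Heap C is a plain Nim heap of size 7, so its Grundy value is 7.
The value of a disjunctive sum is the nim-sum of the parts.
Combined value = 0 ⊕ 7 ⊕ 7 = 0.

0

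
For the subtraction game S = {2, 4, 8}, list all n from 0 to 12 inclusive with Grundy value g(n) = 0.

0, 1, 6, 7, 12

Compute g(0), g(1), … for moves {2, 4, 8}:
k:     0  1  2  3  4  5  6  7  8  9 10 11 12
g(k):  0  0  1  1  2  2  0  0  1  1  2  2  0
The P-positions (g = 0) in 0..12 are 0, 1, 6, 7, 12.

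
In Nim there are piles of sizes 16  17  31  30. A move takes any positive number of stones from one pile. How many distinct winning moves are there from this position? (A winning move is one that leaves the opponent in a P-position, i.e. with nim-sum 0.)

0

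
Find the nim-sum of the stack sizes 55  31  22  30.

Write each in binary and XOR column by column:
  110111  (55)
  011111  (31)
  010110  (22)
  011110  (30)
  ------
  100000  (32)

32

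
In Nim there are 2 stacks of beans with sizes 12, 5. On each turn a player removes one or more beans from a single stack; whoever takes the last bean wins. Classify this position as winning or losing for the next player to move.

Winning position

Compute the nim-sum pairwise:
12 ^ 5 = 9
The nim-sum is 9 ≠ 0, so this is an N-position: the player to move can win.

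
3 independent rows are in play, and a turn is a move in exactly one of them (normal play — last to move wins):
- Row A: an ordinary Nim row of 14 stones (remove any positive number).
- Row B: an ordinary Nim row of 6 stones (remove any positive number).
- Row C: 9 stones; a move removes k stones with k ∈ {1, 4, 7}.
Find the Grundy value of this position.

9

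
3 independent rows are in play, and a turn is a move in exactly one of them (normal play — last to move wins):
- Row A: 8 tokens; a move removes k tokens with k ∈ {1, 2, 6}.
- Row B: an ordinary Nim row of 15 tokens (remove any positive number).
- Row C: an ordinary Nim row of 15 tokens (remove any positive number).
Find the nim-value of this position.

1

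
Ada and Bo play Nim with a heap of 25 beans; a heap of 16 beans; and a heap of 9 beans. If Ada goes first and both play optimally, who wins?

Bo wins

Bitwise XOR of the heap sizes:
  11001  (25)
  10000  (16)
  01001  (9)
  -----
  00000  (0)
The nim-sum is 0, so this is a P-position: the player to move is in a losing position under optimal play; Ada is about to move from it and so loses — Bo wins.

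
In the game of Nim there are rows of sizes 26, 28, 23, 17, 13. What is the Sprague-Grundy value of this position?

13

Compute the nim-sum pairwise:
26 ^ 28 = 6
6 ^ 23 = 17
17 ^ 17 = 0
0 ^ 13 = 13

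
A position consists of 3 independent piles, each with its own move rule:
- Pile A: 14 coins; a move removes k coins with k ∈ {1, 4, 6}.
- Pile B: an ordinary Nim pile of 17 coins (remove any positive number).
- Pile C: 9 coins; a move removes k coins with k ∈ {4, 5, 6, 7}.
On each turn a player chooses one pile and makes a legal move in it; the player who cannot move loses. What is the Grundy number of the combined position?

17

For pile A, compute g(0), g(1), … with moves {1, 4, 6}:
k:     0  1  2  3  4  5  6  7  8  9 10 11 12 13 14
g(k):  0  1  0  1  2  0  1  0  1  2  0  1  0  1  2
So g(14) = 2.
Pile B is a plain Nim pile of size 17, so its Grundy value is 17.
Build the Grundy sequence for pile C with g(k) = mex{g(k−s) : s ∈ {4, 5, 6, 7}, s ≤ k}:
k:     0  1  2  3  4  5  6  7  8  9
g(k):  0  0  0  0  1  1  1  1  2  2
So g(9) = 2.
By the Sprague-Grundy theorem, the Grundy value of a sum of independent games is the XOR of the component values.
Combined value = 2 ⊕ 17 ⊕ 2 = 17.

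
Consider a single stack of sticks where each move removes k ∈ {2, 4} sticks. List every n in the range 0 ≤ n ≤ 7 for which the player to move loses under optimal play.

0, 1, 6, 7

Grundy values for subtraction set {2, 4}:
g(0) = mex{} = 0
g(1) = mex{} = 0
g(2) = mex{0} = 1
g(3) = mex{0} = 1
g(4) = mex{0,1} = 2
g(5) = mex{0,1} = 2
g(6) = mex{1,2} = 0
g(7) = mex{1,2} = 0
The P-positions (g = 0) in 0..7 are 0, 1, 6, 7.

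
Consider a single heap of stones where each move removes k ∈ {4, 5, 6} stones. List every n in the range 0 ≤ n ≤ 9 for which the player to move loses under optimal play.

0, 1, 2, 3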